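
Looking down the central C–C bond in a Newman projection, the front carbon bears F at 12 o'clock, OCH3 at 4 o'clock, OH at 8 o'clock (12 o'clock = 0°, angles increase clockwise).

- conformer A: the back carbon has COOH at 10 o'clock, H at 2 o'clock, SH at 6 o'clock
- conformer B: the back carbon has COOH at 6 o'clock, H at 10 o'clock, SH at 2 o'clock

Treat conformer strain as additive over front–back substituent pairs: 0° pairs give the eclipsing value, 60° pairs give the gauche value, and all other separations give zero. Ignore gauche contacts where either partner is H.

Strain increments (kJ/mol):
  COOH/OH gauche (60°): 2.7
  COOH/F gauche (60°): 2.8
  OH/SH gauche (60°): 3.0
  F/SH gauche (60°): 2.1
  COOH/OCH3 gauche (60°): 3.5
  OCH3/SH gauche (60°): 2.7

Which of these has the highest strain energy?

A (staggered): F(0°)/COOH(300°) gauche 2.8; OCH3(120°)/SH(180°) gauche 2.7; OH(240°)/COOH(300°) gauche 2.7; OH(240°)/SH(180°) gauche 3.0 → 11.2 kJ/mol.
B (staggered): F(0°)/SH(60°) gauche 2.1; OCH3(120°)/COOH(180°) gauche 3.5; OCH3(120°)/SH(60°) gauche 2.7; OH(240°)/COOH(180°) gauche 2.7 → 11.0 kJ/mol.
A has the highest total (11.2 kJ/mol).

A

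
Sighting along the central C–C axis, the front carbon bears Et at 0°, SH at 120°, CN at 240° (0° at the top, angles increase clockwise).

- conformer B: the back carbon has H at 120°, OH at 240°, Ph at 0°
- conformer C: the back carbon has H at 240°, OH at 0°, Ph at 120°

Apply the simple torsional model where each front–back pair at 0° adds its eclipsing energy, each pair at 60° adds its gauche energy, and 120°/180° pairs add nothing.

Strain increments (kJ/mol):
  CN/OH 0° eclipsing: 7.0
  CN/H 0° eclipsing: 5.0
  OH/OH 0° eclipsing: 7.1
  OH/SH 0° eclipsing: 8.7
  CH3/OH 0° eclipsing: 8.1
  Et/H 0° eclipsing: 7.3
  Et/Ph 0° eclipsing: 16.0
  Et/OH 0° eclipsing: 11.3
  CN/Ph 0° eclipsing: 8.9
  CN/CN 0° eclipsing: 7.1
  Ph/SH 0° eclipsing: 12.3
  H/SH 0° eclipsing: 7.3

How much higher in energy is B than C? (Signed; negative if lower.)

+1.7 kJ/mol

B (eclipsed): Et(0°)/Ph(0°) eclipsed 16.0; SH(120°)/H(120°) eclipsed 7.3; CN(240°)/OH(240°) eclipsed 7.0 → 30.3 kJ/mol.
C (eclipsed): Et(0°)/OH(0°) eclipsed 11.3; SH(120°)/Ph(120°) eclipsed 12.3; CN(240°)/H(240°) eclipsed 5.0 → 28.6 kJ/mol.
E(B) − E(C) = 30.3 − 28.6 = +1.7 kJ/mol.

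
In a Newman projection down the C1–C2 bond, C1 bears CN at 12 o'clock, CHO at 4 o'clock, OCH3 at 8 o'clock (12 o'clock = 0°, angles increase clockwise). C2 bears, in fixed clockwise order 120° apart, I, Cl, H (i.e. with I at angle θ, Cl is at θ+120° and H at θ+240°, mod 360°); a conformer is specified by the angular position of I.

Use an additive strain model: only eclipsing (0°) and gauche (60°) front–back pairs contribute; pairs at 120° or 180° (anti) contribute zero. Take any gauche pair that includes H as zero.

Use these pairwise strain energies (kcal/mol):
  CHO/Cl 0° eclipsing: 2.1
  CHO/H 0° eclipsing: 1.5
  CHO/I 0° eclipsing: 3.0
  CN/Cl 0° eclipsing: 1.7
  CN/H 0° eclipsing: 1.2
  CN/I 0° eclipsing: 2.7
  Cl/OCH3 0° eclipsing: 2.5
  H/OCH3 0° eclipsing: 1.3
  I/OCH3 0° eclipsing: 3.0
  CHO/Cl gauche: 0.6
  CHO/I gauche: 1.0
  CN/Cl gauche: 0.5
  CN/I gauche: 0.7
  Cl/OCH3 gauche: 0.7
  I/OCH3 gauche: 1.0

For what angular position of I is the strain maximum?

I at 0° is eclipsed. CN at 0° is eclipsed with I at 0° (2.7); CHO at 120° is eclipsed with Cl at 120° (2.1); OCH3 at 240° is eclipsed with H at 240° (1.3). Total 6.1 kcal/mol.
I at 60° is staggered. CN at 0° is gauche with I at 60° (0.7); CHO at 120° is gauche with I at 60° (1.0); CHO at 120° is gauche with Cl at 180° (0.6); OCH3 at 240° is gauche with Cl at 180° (0.7). Total 3.0 kcal/mol.
I at 120° is eclipsed. CN at 0° is eclipsed with H at 0° (1.2); CHO at 120° is eclipsed with I at 120° (3.0); OCH3 at 240° is eclipsed with Cl at 240° (2.5). Total 6.7 kcal/mol.
I at 180° is staggered. CN at 0° is gauche with Cl at 300° (0.5); CHO at 120° is gauche with I at 180° (1.0); OCH3 at 240° is gauche with I at 180° (1.0); OCH3 at 240° is gauche with Cl at 300° (0.7). Total 3.2 kcal/mol.
I at 240° is eclipsed. CN at 0° is eclipsed with Cl at 0° (1.7); CHO at 120° is eclipsed with H at 120° (1.5); OCH3 at 240° is eclipsed with I at 240° (3.0). Total 6.2 kcal/mol.
I at 300° is staggered. CN at 0° is gauche with I at 300° (0.7); CN at 0° is gauche with Cl at 60° (0.5); CHO at 120° is gauche with Cl at 60° (0.6); OCH3 at 240° is gauche with I at 300° (1.0). Total 2.8 kcal/mol.
The maximum (6.7 kcal/mol) occurs with I at 120°.

120°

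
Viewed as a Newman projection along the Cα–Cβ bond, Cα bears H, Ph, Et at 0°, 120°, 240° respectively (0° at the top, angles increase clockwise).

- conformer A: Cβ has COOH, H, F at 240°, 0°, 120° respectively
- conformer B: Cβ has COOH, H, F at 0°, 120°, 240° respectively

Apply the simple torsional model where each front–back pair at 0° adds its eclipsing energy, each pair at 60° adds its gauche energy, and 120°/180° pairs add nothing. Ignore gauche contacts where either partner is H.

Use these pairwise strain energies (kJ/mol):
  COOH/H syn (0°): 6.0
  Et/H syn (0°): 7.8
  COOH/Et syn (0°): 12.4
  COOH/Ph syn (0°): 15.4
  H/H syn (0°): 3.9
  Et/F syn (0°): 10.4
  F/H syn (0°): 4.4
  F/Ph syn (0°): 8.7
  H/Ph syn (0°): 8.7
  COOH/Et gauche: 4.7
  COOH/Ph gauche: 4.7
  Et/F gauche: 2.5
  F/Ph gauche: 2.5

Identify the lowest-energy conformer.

A

A (eclipsed): H(0°)/H(0°) eclipsed 3.9; Ph(120°)/F(120°) eclipsed 8.7; Et(240°)/COOH(240°) eclipsed 12.4 → 25.0 kJ/mol.
B (eclipsed): H(0°)/COOH(0°) eclipsed 6.0; Ph(120°)/H(120°) eclipsed 8.7; Et(240°)/F(240°) eclipsed 10.4 → 25.1 kJ/mol.
A has the lowest total (25.0 kJ/mol).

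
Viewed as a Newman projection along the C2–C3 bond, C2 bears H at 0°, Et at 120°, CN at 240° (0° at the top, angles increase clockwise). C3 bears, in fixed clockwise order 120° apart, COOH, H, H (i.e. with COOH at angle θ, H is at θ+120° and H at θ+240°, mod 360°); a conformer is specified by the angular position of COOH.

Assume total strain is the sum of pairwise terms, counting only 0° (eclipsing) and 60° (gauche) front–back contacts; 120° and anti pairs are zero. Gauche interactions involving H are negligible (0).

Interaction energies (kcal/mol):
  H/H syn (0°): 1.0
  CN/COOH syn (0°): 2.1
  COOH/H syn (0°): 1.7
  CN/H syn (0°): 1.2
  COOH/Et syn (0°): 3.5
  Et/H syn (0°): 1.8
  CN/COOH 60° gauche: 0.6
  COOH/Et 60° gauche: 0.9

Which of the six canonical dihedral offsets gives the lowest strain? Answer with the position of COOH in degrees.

COOH at 0° (eclipsed): H–COOH eclipsed, Et–H eclipsed, CN–H eclipsed; 1.7 + 1.8 + 1.2 = 4.7 kcal/mol.
COOH at 60° (staggered): Et–COOH gauche; 0.9 = 0.9 kcal/mol.
COOH at 120° (eclipsed): H–H eclipsed, Et–COOH eclipsed, CN–H eclipsed; 1.0 + 3.5 + 1.2 = 5.7 kcal/mol.
COOH at 180° (staggered): Et–COOH gauche, CN–COOH gauche; 0.9 + 0.6 = 1.5 kcal/mol.
COOH at 240° (eclipsed): H–H eclipsed, Et–H eclipsed, CN–COOH eclipsed; 1.0 + 1.8 + 2.1 = 4.9 kcal/mol.
COOH at 300° (staggered): CN–COOH gauche; 0.6 = 0.6 kcal/mol.
The minimum (0.6 kcal/mol) occurs with COOH at 300°.

300°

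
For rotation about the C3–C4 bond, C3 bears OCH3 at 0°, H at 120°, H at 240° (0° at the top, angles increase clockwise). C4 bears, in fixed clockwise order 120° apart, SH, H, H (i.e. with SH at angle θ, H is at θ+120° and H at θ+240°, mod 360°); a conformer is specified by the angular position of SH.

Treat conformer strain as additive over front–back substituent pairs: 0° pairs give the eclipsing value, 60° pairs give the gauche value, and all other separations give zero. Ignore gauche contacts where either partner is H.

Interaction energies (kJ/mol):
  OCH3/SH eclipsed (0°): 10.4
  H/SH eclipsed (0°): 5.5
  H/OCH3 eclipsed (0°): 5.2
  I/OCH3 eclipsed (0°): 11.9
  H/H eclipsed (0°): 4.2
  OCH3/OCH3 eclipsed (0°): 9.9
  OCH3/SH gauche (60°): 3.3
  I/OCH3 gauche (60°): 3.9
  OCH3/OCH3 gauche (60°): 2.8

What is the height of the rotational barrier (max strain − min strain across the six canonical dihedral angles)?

18.8 kJ/mol

SH at 0° (eclipsed): OCH3–SH eclipsed, H–H eclipsed, H–H eclipsed; 10.4 + 4.2 + 4.2 = 18.8 kJ/mol.
SH at 60° (staggered): OCH3–SH gauche; 3.3 = 3.3 kJ/mol.
SH at 120° (eclipsed): OCH3–H eclipsed, H–SH eclipsed, H–H eclipsed; 5.2 + 5.5 + 4.2 = 14.9 kJ/mol.
SH at 180° (staggered): no non-H gauche contacts → 0.0 kJ/mol.
SH at 240° (eclipsed): OCH3–H eclipsed, H–H eclipsed, H–SH eclipsed; 5.2 + 4.2 + 5.5 = 14.9 kJ/mol.
SH at 300° (staggered): OCH3–SH gauche; 3.3 = 3.3 kJ/mol.
Max at 0° (18.8 kJ/mol), min at 180° (0.0 kJ/mol); barrier = 18.8 kJ/mol.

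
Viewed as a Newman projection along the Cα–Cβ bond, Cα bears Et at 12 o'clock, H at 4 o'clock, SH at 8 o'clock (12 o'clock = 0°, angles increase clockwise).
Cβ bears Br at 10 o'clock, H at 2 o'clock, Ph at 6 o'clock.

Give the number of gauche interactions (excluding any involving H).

Non-H gauche pairs: Et(0°)/Br(300°); SH(240°)/Br(300°); SH(240°)/Ph(180°) — 3 interactions.

3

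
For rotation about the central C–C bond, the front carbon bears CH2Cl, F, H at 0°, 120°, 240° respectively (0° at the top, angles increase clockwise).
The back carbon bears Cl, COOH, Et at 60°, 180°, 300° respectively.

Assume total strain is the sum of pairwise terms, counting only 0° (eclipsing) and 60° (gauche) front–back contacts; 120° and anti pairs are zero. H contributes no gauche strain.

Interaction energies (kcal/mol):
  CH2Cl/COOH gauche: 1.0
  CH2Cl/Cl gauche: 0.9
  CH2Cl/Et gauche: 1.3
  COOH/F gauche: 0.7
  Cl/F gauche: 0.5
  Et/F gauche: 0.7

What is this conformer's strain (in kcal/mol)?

This conformer (staggered): CH2Cl(0°)/Cl(60°) gauche 0.9; CH2Cl(0°)/Et(300°) gauche 1.3; F(120°)/Cl(60°) gauche 0.5; F(120°)/COOH(180°) gauche 0.7 → 3.4 kcal/mol.

3.4 kcal/mol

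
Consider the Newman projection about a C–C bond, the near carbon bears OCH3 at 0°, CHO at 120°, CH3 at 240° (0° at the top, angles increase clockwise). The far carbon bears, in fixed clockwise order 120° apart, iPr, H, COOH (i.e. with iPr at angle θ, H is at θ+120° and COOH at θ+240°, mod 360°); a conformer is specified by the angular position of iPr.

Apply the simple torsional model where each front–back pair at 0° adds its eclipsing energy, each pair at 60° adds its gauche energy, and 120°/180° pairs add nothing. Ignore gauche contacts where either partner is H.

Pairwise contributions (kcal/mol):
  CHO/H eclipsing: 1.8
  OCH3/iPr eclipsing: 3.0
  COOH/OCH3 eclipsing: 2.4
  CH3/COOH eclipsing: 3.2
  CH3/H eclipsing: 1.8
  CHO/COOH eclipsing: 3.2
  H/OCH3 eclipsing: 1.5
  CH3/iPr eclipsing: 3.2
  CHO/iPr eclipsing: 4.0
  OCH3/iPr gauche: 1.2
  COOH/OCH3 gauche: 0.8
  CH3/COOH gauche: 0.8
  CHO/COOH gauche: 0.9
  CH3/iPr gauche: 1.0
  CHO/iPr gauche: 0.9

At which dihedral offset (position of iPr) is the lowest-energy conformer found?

iPr at 0° (eclipsed): OCH3–iPr eclipsed, CHO–H eclipsed, CH3–COOH eclipsed; 3.0 + 1.8 + 3.2 = 8.0 kcal/mol.
iPr at 60° (staggered): OCH3–iPr gauche, OCH3–COOH gauche, CHO–iPr gauche, CH3–COOH gauche; 1.2 + 0.8 + 0.9 + 0.8 = 3.7 kcal/mol.
iPr at 120° (eclipsed): OCH3–COOH eclipsed, CHO–iPr eclipsed, CH3–H eclipsed; 2.4 + 4.0 + 1.8 = 8.2 kcal/mol.
iPr at 180° (staggered): OCH3–COOH gauche, CHO–iPr gauche, CHO–COOH gauche, CH3–iPr gauche; 0.8 + 0.9 + 0.9 + 1.0 = 3.6 kcal/mol.
iPr at 240° (eclipsed): OCH3–H eclipsed, CHO–COOH eclipsed, CH3–iPr eclipsed; 1.5 + 3.2 + 3.2 = 7.9 kcal/mol.
iPr at 300° (staggered): OCH3–iPr gauche, CHO–COOH gauche, CH3–iPr gauche, CH3–COOH gauche; 1.2 + 0.9 + 1.0 + 0.8 = 3.9 kcal/mol.
The minimum (3.6 kcal/mol) occurs with iPr at 180°.

180°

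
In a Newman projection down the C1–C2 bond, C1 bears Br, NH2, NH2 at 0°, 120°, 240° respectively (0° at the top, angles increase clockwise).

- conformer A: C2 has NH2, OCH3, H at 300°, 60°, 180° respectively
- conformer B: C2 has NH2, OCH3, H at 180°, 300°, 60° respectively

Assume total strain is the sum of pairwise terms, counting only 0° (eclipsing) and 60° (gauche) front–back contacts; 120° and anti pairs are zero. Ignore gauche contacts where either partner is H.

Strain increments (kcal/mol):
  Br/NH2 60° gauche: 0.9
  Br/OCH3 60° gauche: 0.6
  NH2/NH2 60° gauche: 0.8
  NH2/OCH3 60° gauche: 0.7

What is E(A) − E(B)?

A (staggered): Br(0°)/NH2(300°) gauche 0.9; Br(0°)/OCH3(60°) gauche 0.6; NH2(120°)/OCH3(60°) gauche 0.7; NH2(240°)/NH2(300°) gauche 0.8 → 3.0 kcal/mol.
B (staggered): Br(0°)/OCH3(300°) gauche 0.6; NH2(120°)/NH2(180°) gauche 0.8; NH2(240°)/NH2(180°) gauche 0.8; NH2(240°)/OCH3(300°) gauche 0.7 → 2.9 kcal/mol.
E(A) − E(B) = 3.0 − 2.9 = +0.1 kcal/mol.

+0.1 kcal/mol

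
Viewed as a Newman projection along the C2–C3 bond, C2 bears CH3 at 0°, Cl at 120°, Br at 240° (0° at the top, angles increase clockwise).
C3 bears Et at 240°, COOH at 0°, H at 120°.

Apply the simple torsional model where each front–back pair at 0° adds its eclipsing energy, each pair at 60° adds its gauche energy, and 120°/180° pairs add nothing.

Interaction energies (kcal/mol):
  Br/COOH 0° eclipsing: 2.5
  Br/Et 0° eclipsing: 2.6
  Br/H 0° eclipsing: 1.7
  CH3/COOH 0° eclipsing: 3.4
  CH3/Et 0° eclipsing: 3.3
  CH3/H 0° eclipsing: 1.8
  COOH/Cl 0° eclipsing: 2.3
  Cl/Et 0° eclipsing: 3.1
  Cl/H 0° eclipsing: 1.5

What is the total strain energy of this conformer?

7.5 kcal/mol

This conformer is eclipsed. CH3 at 0° is eclipsed with COOH at 0° (3.4); Cl at 120° is eclipsed with H at 120° (1.5); Br at 240° is eclipsed with Et at 240° (2.6). Total 7.5 kcal/mol.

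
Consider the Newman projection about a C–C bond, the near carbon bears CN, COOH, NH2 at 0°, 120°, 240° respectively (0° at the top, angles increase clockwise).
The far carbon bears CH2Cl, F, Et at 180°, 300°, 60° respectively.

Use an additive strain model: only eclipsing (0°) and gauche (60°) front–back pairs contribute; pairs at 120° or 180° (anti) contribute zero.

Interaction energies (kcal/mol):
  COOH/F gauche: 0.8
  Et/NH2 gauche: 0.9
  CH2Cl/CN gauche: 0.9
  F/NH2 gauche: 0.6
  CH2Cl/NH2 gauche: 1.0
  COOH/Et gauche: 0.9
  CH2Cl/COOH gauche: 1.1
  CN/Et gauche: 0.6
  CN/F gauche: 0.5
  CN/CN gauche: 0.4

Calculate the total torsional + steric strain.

4.7 kcal/mol

This conformer (staggered): CN(0°)/F(300°) gauche 0.5; CN(0°)/Et(60°) gauche 0.6; COOH(120°)/CH2Cl(180°) gauche 1.1; COOH(120°)/Et(60°) gauche 0.9; NH2(240°)/CH2Cl(180°) gauche 1.0; NH2(240°)/F(300°) gauche 0.6 → 4.7 kcal/mol.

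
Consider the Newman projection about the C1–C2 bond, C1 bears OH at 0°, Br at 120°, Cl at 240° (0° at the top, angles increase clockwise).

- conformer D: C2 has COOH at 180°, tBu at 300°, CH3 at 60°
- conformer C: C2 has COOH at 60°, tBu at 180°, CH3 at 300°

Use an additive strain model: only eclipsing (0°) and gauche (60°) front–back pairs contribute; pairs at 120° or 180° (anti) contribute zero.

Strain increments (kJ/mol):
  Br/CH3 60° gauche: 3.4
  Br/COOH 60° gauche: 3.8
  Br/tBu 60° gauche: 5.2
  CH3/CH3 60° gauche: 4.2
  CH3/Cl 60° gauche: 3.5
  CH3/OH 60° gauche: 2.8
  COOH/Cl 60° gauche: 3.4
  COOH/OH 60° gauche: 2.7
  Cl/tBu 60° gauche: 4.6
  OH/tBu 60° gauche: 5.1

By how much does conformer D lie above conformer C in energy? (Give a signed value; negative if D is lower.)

+0.5 kJ/mol

D (staggered): OH–tBu gauche, OH–CH3 gauche, Br–COOH gauche, Br–CH3 gauche, Cl–COOH gauche, Cl–tBu gauche; 5.1 + 2.8 + 3.8 + 3.4 + 3.4 + 4.6 = 23.1 kJ/mol.
C (staggered): OH–COOH gauche, OH–CH3 gauche, Br–COOH gauche, Br–tBu gauche, Cl–tBu gauche, Cl–CH3 gauche; 2.7 + 2.8 + 3.8 + 5.2 + 4.6 + 3.5 = 22.6 kJ/mol.
E(D) − E(C) = 23.1 − 22.6 = +0.5 kJ/mol.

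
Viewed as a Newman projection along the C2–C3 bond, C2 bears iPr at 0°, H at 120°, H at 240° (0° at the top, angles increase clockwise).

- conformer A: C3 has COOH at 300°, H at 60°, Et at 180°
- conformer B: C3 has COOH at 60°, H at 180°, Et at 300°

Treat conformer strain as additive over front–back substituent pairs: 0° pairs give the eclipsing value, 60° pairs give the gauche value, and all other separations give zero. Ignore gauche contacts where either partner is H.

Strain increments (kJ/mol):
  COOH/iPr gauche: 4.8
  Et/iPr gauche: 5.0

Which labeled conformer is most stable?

A (staggered): iPr–COOH gauche; 4.8 = 4.8 kJ/mol.
B (staggered): iPr–COOH gauche, iPr–Et gauche; 4.8 + 5.0 = 9.8 kJ/mol.
A has the lowest total (4.8 kJ/mol).

A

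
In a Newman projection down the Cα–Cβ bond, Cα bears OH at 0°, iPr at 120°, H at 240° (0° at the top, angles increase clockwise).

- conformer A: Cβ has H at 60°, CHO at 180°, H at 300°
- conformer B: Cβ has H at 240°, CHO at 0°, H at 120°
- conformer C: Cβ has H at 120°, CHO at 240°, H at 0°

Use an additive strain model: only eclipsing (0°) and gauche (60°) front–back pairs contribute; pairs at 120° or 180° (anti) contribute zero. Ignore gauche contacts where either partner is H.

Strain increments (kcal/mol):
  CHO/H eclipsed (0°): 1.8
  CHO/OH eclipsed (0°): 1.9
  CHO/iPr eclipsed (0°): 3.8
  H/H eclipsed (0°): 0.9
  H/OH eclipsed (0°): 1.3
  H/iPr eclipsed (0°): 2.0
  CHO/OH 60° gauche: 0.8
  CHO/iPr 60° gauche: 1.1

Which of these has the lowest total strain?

A

A is staggered. iPr at 120° is gauche with CHO at 180° (1.1). Total 1.1 kcal/mol.
B is eclipsed. OH at 0° is eclipsed with CHO at 0° (1.9); iPr at 120° is eclipsed with H at 120° (2.0); H at 240° is eclipsed with H at 240° (0.9). Total 4.8 kcal/mol.
C is eclipsed. OH at 0° is eclipsed with H at 0° (1.3); iPr at 120° is eclipsed with H at 120° (2.0); H at 240° is eclipsed with CHO at 240° (1.8). Total 5.1 kcal/mol.
A has the lowest total (1.1 kcal/mol).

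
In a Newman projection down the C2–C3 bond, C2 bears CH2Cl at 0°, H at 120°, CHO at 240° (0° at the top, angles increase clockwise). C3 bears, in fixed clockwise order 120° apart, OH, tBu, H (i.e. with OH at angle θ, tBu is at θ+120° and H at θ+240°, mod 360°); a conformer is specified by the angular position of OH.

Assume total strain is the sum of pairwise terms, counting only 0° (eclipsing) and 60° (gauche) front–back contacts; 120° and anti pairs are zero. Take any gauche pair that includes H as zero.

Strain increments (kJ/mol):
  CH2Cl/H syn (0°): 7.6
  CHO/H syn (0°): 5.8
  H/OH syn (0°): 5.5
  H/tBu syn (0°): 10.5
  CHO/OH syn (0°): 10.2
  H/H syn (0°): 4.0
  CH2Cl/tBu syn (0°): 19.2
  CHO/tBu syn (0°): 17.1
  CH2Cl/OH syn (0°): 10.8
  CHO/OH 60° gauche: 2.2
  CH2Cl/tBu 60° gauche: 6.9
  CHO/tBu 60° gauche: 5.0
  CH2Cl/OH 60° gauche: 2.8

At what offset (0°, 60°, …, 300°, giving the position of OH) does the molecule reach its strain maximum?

240°

OH at 0° (eclipsed): CH2Cl(0°)/OH(0°) eclipsed 10.8; H(120°)/tBu(120°) eclipsed 10.5; CHO(240°)/H(240°) eclipsed 5.8 → 27.1 kJ/mol.
OH at 60° (staggered): CH2Cl(0°)/OH(60°) gauche 2.8; CHO(240°)/tBu(180°) gauche 5.0 → 7.8 kJ/mol.
OH at 120° (eclipsed): CH2Cl(0°)/H(0°) eclipsed 7.6; H(120°)/OH(120°) eclipsed 5.5; CHO(240°)/tBu(240°) eclipsed 17.1 → 30.2 kJ/mol.
OH at 180° (staggered): CH2Cl(0°)/tBu(300°) gauche 6.9; CHO(240°)/OH(180°) gauche 2.2; CHO(240°)/tBu(300°) gauche 5.0 → 14.1 kJ/mol.
OH at 240° (eclipsed): CH2Cl(0°)/tBu(0°) eclipsed 19.2; H(120°)/H(120°) eclipsed 4.0; CHO(240°)/OH(240°) eclipsed 10.2 → 33.4 kJ/mol.
OH at 300° (staggered): CH2Cl(0°)/OH(300°) gauche 2.8; CH2Cl(0°)/tBu(60°) gauche 6.9; CHO(240°)/OH(300°) gauche 2.2 → 11.9 kJ/mol.
The maximum (33.4 kJ/mol) occurs with OH at 240°.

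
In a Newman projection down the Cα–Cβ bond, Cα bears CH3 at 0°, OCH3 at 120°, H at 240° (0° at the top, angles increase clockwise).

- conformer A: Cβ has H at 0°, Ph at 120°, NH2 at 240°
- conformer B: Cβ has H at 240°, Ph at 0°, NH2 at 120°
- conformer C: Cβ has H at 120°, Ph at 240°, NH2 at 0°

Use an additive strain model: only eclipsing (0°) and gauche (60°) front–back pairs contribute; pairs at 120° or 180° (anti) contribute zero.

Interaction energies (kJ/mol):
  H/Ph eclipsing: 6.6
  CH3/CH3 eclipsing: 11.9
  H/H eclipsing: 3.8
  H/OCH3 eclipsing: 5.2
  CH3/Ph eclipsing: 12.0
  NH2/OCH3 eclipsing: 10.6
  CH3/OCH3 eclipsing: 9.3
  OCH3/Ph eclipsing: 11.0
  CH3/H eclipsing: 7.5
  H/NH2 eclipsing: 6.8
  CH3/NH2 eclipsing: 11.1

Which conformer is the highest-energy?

A is eclipsed. CH3 at 0° is eclipsed with H at 0° (7.5); OCH3 at 120° is eclipsed with Ph at 120° (11.0); H at 240° is eclipsed with NH2 at 240° (6.8). Total 25.3 kJ/mol.
B is eclipsed. CH3 at 0° is eclipsed with Ph at 0° (12.0); OCH3 at 120° is eclipsed with NH2 at 120° (10.6); H at 240° is eclipsed with H at 240° (3.8). Total 26.4 kJ/mol.
C is eclipsed. CH3 at 0° is eclipsed with NH2 at 0° (11.1); OCH3 at 120° is eclipsed with H at 120° (5.2); H at 240° is eclipsed with Ph at 240° (6.6). Total 22.9 kJ/mol.
B has the highest total (26.4 kJ/mol).

B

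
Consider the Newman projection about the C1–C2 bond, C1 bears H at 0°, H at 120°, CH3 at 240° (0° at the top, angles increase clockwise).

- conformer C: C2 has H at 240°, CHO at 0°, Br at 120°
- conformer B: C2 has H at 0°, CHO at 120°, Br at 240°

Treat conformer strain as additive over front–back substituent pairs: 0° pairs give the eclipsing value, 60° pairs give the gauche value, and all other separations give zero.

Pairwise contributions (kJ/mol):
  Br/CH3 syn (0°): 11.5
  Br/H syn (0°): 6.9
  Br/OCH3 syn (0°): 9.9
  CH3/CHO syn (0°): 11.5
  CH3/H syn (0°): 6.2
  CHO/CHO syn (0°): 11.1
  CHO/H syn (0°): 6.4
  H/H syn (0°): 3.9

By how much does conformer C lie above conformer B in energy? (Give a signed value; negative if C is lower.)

C is eclipsed. H at 0° is eclipsed with CHO at 0° (6.4); H at 120° is eclipsed with Br at 120° (6.9); CH3 at 240° is eclipsed with H at 240° (6.2). Total 19.5 kJ/mol.
B is eclipsed. H at 0° is eclipsed with H at 0° (3.9); H at 120° is eclipsed with CHO at 120° (6.4); CH3 at 240° is eclipsed with Br at 240° (11.5). Total 21.8 kJ/mol.
E(C) − E(B) = 19.5 − 21.8 = -2.3 kJ/mol.

-2.3 kJ/mol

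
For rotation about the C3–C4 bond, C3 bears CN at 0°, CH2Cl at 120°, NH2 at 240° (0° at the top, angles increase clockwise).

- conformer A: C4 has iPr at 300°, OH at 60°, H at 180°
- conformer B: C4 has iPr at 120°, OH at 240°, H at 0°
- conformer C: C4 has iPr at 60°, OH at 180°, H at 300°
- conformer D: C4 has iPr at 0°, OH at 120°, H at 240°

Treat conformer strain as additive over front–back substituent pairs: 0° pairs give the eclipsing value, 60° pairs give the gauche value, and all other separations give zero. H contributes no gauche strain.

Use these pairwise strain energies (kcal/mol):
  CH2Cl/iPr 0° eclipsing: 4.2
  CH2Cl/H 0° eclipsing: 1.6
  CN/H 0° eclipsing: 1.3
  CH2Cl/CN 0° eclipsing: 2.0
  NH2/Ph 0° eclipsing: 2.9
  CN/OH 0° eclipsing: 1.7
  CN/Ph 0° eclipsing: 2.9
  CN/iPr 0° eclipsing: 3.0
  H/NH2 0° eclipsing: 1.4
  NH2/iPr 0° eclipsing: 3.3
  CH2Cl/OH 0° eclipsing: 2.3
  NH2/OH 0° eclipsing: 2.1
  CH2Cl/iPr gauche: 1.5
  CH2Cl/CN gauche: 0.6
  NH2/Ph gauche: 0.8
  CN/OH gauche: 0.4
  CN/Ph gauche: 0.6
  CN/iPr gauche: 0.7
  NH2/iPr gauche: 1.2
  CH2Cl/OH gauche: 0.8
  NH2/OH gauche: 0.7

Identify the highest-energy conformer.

A is staggered. CN at 0° is gauche with iPr at 300° (0.7); CN at 0° is gauche with OH at 60° (0.4); CH2Cl at 120° is gauche with OH at 60° (0.8); NH2 at 240° is gauche with iPr at 300° (1.2). Total 3.1 kcal/mol.
B is eclipsed. CN at 0° is eclipsed with H at 0° (1.3); CH2Cl at 120° is eclipsed with iPr at 120° (4.2); NH2 at 240° is eclipsed with OH at 240° (2.1). Total 7.6 kcal/mol.
C is staggered. CN at 0° is gauche with iPr at 60° (0.7); CH2Cl at 120° is gauche with iPr at 60° (1.5); CH2Cl at 120° is gauche with OH at 180° (0.8); NH2 at 240° is gauche with OH at 180° (0.7). Total 3.7 kcal/mol.
D is eclipsed. CN at 0° is eclipsed with iPr at 0° (3.0); CH2Cl at 120° is eclipsed with OH at 120° (2.3); NH2 at 240° is eclipsed with H at 240° (1.4). Total 6.7 kcal/mol.
B has the highest total (7.6 kcal/mol).

B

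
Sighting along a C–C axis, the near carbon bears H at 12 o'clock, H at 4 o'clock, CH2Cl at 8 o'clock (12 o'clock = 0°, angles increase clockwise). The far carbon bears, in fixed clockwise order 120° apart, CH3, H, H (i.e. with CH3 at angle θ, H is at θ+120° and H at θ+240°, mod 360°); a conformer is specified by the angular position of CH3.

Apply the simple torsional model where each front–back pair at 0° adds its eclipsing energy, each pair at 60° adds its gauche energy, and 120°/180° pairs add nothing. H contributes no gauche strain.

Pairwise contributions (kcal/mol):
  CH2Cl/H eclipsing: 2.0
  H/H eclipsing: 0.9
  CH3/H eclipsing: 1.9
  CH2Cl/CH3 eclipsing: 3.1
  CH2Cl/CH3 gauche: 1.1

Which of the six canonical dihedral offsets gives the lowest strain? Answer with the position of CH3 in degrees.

60°

CH3 at 0° is eclipsed. H at 0° is eclipsed with CH3 at 0° (1.9); H at 120° is eclipsed with H at 120° (0.9); CH2Cl at 240° is eclipsed with H at 240° (2.0). Total 4.8 kcal/mol.
CH3 at 60° (staggered): no non-H gauche contacts → 0.0 kcal/mol.
CH3 at 120° is eclipsed. H at 0° is eclipsed with H at 0° (0.9); H at 120° is eclipsed with CH3 at 120° (1.9); CH2Cl at 240° is eclipsed with H at 240° (2.0). Total 4.8 kcal/mol.
CH3 at 180° is staggered. CH2Cl at 240° is gauche with CH3 at 180° (1.1). Total 1.1 kcal/mol.
CH3 at 240° is eclipsed. H at 0° is eclipsed with H at 0° (0.9); H at 120° is eclipsed with H at 120° (0.9); CH2Cl at 240° is eclipsed with CH3 at 240° (3.1). Total 4.9 kcal/mol.
CH3 at 300° is staggered. CH2Cl at 240° is gauche with CH3 at 300° (1.1). Total 1.1 kcal/mol.
The minimum (0.0 kcal/mol) occurs with CH3 at 60°.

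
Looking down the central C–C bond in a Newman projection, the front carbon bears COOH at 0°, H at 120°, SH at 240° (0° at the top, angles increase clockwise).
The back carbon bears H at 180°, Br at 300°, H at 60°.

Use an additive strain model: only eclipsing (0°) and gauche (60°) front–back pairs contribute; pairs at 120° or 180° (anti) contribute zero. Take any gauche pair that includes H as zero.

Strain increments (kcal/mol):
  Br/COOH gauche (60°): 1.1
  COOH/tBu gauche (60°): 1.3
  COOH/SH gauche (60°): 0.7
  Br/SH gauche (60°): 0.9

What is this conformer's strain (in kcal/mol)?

This conformer (staggered): COOH(0°)/Br(300°) gauche 1.1; SH(240°)/Br(300°) gauche 0.9 → 2.0 kcal/mol.

2.0 kcal/mol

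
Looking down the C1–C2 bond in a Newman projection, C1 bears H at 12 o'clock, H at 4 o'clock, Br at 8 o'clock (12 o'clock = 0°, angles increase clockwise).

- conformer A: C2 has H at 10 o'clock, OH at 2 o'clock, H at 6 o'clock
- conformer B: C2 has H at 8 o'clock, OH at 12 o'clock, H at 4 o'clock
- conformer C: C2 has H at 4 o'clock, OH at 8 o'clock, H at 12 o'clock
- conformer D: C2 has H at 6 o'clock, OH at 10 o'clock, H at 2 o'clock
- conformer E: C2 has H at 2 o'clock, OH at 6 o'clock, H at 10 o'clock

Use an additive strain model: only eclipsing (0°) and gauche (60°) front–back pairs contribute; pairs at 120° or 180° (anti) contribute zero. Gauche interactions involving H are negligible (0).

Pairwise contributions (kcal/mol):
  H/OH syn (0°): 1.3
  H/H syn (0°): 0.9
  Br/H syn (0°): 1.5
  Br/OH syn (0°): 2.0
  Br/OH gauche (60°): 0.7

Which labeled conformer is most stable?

A (staggered): no non-H gauche contacts → 0.0 kcal/mol.
B (eclipsed): H–OH eclipsed, H–H eclipsed, Br–H eclipsed; 1.3 + 0.9 + 1.5 = 3.7 kcal/mol.
C (eclipsed): H–H eclipsed, H–H eclipsed, Br–OH eclipsed; 0.9 + 0.9 + 2.0 = 3.8 kcal/mol.
D (staggered): Br–OH gauche; 0.7 = 0.7 kcal/mol.
E (staggered): Br–OH gauche; 0.7 = 0.7 kcal/mol.
A has the lowest total (0.0 kcal/mol).

A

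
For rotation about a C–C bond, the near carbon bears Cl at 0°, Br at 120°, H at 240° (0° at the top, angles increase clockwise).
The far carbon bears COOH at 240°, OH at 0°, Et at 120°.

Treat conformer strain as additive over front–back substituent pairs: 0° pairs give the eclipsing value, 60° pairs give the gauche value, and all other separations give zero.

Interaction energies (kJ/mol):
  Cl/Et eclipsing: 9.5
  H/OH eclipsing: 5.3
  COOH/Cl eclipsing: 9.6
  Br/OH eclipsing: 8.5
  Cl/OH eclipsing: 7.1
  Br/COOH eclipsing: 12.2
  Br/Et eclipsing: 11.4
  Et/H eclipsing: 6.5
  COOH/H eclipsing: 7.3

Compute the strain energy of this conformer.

25.8 kJ/mol

This conformer (eclipsed): Cl(0°)/OH(0°) eclipsed 7.1; Br(120°)/Et(120°) eclipsed 11.4; H(240°)/COOH(240°) eclipsed 7.3 → 25.8 kJ/mol.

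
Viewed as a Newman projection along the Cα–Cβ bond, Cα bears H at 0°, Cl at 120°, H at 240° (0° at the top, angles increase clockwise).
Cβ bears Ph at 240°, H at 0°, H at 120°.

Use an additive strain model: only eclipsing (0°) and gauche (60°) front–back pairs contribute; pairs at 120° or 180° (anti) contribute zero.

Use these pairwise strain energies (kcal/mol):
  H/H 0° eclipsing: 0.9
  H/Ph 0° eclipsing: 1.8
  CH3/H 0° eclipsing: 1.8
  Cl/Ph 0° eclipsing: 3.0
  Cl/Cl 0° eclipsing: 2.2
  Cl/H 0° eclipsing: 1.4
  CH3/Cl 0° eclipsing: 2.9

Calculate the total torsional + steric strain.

4.1 kcal/mol

This conformer is eclipsed. H at 0° is eclipsed with H at 0° (0.9); Cl at 120° is eclipsed with H at 120° (1.4); H at 240° is eclipsed with Ph at 240° (1.8). Total 4.1 kcal/mol.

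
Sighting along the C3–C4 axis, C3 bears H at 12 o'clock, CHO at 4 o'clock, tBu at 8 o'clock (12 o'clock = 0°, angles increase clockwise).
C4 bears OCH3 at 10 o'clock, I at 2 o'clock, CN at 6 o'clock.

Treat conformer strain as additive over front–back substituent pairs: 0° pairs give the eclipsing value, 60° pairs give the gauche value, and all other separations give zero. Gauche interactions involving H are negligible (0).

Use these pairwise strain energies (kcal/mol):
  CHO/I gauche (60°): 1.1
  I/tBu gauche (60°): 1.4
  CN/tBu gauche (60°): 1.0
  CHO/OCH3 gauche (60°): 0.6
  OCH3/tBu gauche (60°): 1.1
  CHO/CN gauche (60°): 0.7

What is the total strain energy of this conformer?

This conformer is staggered. CHO at 120° is gauche with I at 60° (1.1); CHO at 120° is gauche with CN at 180° (0.7); tBu at 240° is gauche with OCH3 at 300° (1.1); tBu at 240° is gauche with CN at 180° (1.0). Total 3.9 kcal/mol.

3.9 kcal/mol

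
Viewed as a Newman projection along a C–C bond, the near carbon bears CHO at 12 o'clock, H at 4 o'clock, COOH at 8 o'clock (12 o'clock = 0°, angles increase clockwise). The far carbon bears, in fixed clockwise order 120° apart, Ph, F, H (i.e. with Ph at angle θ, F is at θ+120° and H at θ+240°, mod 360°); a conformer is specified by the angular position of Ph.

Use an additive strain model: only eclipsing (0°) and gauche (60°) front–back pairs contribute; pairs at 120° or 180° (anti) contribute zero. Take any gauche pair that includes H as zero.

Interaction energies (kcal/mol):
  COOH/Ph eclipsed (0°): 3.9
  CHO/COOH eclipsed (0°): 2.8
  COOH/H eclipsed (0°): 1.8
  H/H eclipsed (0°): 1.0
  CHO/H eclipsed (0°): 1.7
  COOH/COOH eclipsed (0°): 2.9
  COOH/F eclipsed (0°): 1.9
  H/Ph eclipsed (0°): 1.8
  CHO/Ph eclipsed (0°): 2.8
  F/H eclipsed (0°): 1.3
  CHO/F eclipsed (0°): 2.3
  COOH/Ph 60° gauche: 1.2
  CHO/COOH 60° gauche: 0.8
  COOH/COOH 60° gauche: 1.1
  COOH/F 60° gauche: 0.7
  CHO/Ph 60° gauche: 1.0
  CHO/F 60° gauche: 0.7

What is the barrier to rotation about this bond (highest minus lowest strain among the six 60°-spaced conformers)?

5.5 kcal/mol

Ph at 0° (eclipsed): CHO–Ph eclipsed, H–F eclipsed, COOH–H eclipsed; 2.8 + 1.3 + 1.8 = 5.9 kcal/mol.
Ph at 60° (staggered): CHO–Ph gauche, COOH–F gauche; 1.0 + 0.7 = 1.7 kcal/mol.
Ph at 120° (eclipsed): CHO–H eclipsed, H–Ph eclipsed, COOH–F eclipsed; 1.7 + 1.8 + 1.9 = 5.4 kcal/mol.
Ph at 180° (staggered): CHO–F gauche, COOH–Ph gauche, COOH–F gauche; 0.7 + 1.2 + 0.7 = 2.6 kcal/mol.
Ph at 240° (eclipsed): CHO–F eclipsed, H–H eclipsed, COOH–Ph eclipsed; 2.3 + 1.0 + 3.9 = 7.2 kcal/mol.
Ph at 300° (staggered): CHO–Ph gauche, CHO–F gauche, COOH–Ph gauche; 1.0 + 0.7 + 1.2 = 2.9 kcal/mol.
Max at 240° (7.2 kcal/mol), min at 60° (1.7 kcal/mol); barrier = 5.5 kcal/mol.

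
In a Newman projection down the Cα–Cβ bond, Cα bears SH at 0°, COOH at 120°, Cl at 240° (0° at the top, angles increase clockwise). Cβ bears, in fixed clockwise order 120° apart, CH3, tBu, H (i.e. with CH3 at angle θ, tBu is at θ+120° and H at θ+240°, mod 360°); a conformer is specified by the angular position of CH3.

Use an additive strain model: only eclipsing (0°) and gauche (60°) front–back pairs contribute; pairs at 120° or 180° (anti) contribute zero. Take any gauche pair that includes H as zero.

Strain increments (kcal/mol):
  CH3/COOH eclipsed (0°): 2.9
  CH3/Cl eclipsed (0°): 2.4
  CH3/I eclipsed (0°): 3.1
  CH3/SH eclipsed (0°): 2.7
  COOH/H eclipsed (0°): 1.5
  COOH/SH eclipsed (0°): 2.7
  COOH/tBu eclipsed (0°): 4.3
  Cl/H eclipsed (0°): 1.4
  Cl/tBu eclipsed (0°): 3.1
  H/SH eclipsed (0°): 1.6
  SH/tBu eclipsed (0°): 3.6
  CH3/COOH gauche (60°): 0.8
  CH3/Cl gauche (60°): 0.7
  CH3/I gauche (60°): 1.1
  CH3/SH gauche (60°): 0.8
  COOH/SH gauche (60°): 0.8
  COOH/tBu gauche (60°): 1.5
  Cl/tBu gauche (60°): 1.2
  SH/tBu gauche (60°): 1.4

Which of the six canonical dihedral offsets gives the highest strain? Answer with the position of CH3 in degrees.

0°

CH3 at 0° is eclipsed. SH at 0° is eclipsed with CH3 at 0° (2.7); COOH at 120° is eclipsed with tBu at 120° (4.3); Cl at 240° is eclipsed with H at 240° (1.4). Total 8.4 kcal/mol.
CH3 at 60° is staggered. SH at 0° is gauche with CH3 at 60° (0.8); COOH at 120° is gauche with CH3 at 60° (0.8); COOH at 120° is gauche with tBu at 180° (1.5); Cl at 240° is gauche with tBu at 180° (1.2). Total 4.3 kcal/mol.
CH3 at 120° is eclipsed. SH at 0° is eclipsed with H at 0° (1.6); COOH at 120° is eclipsed with CH3 at 120° (2.9); Cl at 240° is eclipsed with tBu at 240° (3.1). Total 7.6 kcal/mol.
CH3 at 180° is staggered. SH at 0° is gauche with tBu at 300° (1.4); COOH at 120° is gauche with CH3 at 180° (0.8); Cl at 240° is gauche with CH3 at 180° (0.7); Cl at 240° is gauche with tBu at 300° (1.2). Total 4.1 kcal/mol.
CH3 at 240° is eclipsed. SH at 0° is eclipsed with tBu at 0° (3.6); COOH at 120° is eclipsed with H at 120° (1.5); Cl at 240° is eclipsed with CH3 at 240° (2.4). Total 7.5 kcal/mol.
CH3 at 300° is staggered. SH at 0° is gauche with CH3 at 300° (0.8); SH at 0° is gauche with tBu at 60° (1.4); COOH at 120° is gauche with tBu at 60° (1.5); Cl at 240° is gauche with CH3 at 300° (0.7). Total 4.4 kcal/mol.
The maximum (8.4 kcal/mol) occurs with CH3 at 0°.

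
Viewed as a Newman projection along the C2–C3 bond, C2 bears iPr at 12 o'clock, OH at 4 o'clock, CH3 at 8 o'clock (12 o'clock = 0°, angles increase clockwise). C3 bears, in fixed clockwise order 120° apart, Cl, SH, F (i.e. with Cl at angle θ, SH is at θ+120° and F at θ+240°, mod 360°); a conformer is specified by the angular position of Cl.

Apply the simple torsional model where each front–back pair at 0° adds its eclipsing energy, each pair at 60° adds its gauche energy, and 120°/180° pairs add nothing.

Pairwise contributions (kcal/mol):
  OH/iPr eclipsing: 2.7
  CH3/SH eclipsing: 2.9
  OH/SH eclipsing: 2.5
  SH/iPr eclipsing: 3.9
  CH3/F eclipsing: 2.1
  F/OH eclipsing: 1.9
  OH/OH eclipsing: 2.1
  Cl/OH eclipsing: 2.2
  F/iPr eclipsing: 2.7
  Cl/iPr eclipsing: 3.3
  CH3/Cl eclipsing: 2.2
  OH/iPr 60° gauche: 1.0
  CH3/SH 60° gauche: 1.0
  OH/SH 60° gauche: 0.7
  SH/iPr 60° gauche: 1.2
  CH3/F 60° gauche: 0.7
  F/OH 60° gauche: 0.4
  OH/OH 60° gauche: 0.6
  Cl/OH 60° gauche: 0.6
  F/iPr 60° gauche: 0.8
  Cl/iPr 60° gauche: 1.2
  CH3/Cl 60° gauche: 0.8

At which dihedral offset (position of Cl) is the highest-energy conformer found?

Cl at 0° (eclipsed): iPr(0°)/Cl(0°) eclipsed 3.3; OH(120°)/SH(120°) eclipsed 2.5; CH3(240°)/F(240°) eclipsed 2.1 → 7.9 kcal/mol.
Cl at 60° (staggered): iPr(0°)/Cl(60°) gauche 1.2; iPr(0°)/F(300°) gauche 0.8; OH(120°)/Cl(60°) gauche 0.6; OH(120°)/SH(180°) gauche 0.7; CH3(240°)/SH(180°) gauche 1.0; CH3(240°)/F(300°) gauche 0.7 → 5.0 kcal/mol.
Cl at 120° (eclipsed): iPr(0°)/F(0°) eclipsed 2.7; OH(120°)/Cl(120°) eclipsed 2.2; CH3(240°)/SH(240°) eclipsed 2.9 → 7.8 kcal/mol.
Cl at 180° (staggered): iPr(0°)/SH(300°) gauche 1.2; iPr(0°)/F(60°) gauche 0.8; OH(120°)/Cl(180°) gauche 0.6; OH(120°)/F(60°) gauche 0.4; CH3(240°)/Cl(180°) gauche 0.8; CH3(240°)/SH(300°) gauche 1.0 → 4.8 kcal/mol.
Cl at 240° (eclipsed): iPr(0°)/SH(0°) eclipsed 3.9; OH(120°)/F(120°) eclipsed 1.9; CH3(240°)/Cl(240°) eclipsed 2.2 → 8.0 kcal/mol.
Cl at 300° (staggered): iPr(0°)/Cl(300°) gauche 1.2; iPr(0°)/SH(60°) gauche 1.2; OH(120°)/SH(60°) gauche 0.7; OH(120°)/F(180°) gauche 0.4; CH3(240°)/Cl(300°) gauche 0.8; CH3(240°)/F(180°) gauche 0.7 → 5.0 kcal/mol.
The maximum (8.0 kcal/mol) occurs with Cl at 240°.

240°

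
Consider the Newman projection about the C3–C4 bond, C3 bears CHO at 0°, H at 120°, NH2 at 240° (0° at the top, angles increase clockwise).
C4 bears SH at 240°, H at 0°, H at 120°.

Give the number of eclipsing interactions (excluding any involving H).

Non-H eclipsing pairs: NH2(240°)/SH(240°) — 1 interaction.

1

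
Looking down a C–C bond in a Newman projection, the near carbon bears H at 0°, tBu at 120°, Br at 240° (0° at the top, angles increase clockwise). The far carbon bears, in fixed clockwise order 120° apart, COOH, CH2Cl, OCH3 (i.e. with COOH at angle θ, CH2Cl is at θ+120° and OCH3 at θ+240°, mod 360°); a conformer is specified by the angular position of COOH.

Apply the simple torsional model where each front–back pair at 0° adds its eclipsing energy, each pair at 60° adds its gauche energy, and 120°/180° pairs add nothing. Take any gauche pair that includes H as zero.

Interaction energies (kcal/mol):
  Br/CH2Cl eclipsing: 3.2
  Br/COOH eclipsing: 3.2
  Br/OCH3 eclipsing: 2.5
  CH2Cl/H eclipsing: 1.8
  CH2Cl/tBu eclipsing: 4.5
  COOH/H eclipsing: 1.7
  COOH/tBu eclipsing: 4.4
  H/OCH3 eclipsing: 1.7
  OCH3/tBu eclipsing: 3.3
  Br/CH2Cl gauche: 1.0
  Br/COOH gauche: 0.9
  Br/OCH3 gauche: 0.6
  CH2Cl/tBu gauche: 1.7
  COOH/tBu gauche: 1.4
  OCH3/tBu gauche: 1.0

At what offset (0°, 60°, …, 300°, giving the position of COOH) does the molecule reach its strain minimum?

300°

COOH at 0° (eclipsed): H(0°)/COOH(0°) eclipsed 1.7; tBu(120°)/CH2Cl(120°) eclipsed 4.5; Br(240°)/OCH3(240°) eclipsed 2.5 → 8.7 kcal/mol.
COOH at 60° (staggered): tBu(120°)/COOH(60°) gauche 1.4; tBu(120°)/CH2Cl(180°) gauche 1.7; Br(240°)/CH2Cl(180°) gauche 1.0; Br(240°)/OCH3(300°) gauche 0.6 → 4.7 kcal/mol.
COOH at 120° (eclipsed): H(0°)/OCH3(0°) eclipsed 1.7; tBu(120°)/COOH(120°) eclipsed 4.4; Br(240°)/CH2Cl(240°) eclipsed 3.2 → 9.3 kcal/mol.
COOH at 180° (staggered): tBu(120°)/COOH(180°) gauche 1.4; tBu(120°)/OCH3(60°) gauche 1.0; Br(240°)/COOH(180°) gauche 0.9; Br(240°)/CH2Cl(300°) gauche 1.0 → 4.3 kcal/mol.
COOH at 240° (eclipsed): H(0°)/CH2Cl(0°) eclipsed 1.8; tBu(120°)/OCH3(120°) eclipsed 3.3; Br(240°)/COOH(240°) eclipsed 3.2 → 8.3 kcal/mol.
COOH at 300° (staggered): tBu(120°)/CH2Cl(60°) gauche 1.7; tBu(120°)/OCH3(180°) gauche 1.0; Br(240°)/COOH(300°) gauche 0.9; Br(240°)/OCH3(180°) gauche 0.6 → 4.2 kcal/mol.
The minimum (4.2 kcal/mol) occurs with COOH at 300°.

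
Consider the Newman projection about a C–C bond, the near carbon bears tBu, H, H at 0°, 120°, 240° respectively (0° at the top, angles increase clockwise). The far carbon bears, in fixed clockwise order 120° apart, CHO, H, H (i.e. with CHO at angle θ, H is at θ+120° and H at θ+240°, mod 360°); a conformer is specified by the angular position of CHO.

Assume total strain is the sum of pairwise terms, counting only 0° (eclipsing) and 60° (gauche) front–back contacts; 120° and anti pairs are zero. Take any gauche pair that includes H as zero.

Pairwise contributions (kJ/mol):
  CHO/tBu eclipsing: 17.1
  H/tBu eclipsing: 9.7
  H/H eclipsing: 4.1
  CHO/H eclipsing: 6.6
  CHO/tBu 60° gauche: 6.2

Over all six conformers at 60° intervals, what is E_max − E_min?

CHO at 0° (eclipsed): tBu–CHO eclipsed, H–H eclipsed, H–H eclipsed; 17.1 + 4.1 + 4.1 = 25.3 kJ/mol.
CHO at 60° (staggered): tBu–CHO gauche; 6.2 = 6.2 kJ/mol.
CHO at 120° (eclipsed): tBu–H eclipsed, H–CHO eclipsed, H–H eclipsed; 9.7 + 6.6 + 4.1 = 20.4 kJ/mol.
CHO at 180° (staggered): no non-H gauche contacts → 0.0 kJ/mol.
CHO at 240° (eclipsed): tBu–H eclipsed, H–H eclipsed, H–CHO eclipsed; 9.7 + 4.1 + 6.6 = 20.4 kJ/mol.
CHO at 300° (staggered): tBu–CHO gauche; 6.2 = 6.2 kJ/mol.
Max at 0° (25.3 kJ/mol), min at 180° (0.0 kJ/mol); barrier = 25.3 kJ/mol.

25.3 kJ/mol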